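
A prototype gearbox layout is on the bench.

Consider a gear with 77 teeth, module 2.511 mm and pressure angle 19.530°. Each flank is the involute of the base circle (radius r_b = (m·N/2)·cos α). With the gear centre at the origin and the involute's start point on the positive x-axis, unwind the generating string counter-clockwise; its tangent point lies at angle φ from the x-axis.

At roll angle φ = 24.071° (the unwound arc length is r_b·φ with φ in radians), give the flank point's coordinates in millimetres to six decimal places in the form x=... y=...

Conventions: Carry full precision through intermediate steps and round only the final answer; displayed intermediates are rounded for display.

single-mesh involute tooth geometry (77T wheel at module 2.511)
pitch radius r_p = m·N/2 = 2.511·77/2 = 96.673500
base radius r_b = r_p·cos α = 96.673500·cos 19.530° = 91.111543
roll angle φ = 24.071° = 0.42011820 rad
x = r_b·(cos φ + φ·sin φ) = 98.800780
y = r_b·(sin φ − φ·cos φ) = 2.212493

x=98.800780 y=2.212493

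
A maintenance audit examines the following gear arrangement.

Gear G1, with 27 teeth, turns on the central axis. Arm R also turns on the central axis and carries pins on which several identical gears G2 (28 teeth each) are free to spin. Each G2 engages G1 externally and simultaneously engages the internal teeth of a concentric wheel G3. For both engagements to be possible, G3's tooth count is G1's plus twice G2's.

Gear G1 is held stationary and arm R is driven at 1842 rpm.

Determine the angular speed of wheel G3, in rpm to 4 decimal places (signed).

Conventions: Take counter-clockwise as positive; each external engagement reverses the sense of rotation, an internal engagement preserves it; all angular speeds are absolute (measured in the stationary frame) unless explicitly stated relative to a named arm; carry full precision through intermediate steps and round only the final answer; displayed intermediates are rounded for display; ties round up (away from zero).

recognized (axles ride arm R): planetary set, 27/28/83 teeth
normalise by the input: solve with ω_arm = 1, then scale by 1842 rpm
ring teeth: 27 + 2·28 = 83
27(ω_sun−ω_arm) = −83(ω_ring−ω_arm),  ω_sun = 0, ω_arm = 1
ω_ring = 1 − (27/83)(0−1) = 110/83
scale: ω_ring = 110/83 × 1842 rpm = +2441.2048 rpm

+2441.2048 rpm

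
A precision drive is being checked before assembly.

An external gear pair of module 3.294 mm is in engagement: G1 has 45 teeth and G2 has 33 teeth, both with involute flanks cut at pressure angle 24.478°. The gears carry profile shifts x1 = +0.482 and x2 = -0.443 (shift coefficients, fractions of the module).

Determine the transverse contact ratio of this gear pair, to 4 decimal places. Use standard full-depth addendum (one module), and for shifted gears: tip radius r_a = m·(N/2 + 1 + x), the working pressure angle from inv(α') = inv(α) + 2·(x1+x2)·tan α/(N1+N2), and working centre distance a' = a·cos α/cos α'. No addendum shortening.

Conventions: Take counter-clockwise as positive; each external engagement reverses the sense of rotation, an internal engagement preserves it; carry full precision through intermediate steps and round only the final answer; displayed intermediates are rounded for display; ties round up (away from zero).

1.5101

recognized (one external pair, fixed centres): single-mesh tooth geometry, m = 3.294, N1 = 45, N2 = 33
base radii: r_b1 = 67.453576, r_b2 = 49.465956
tip radii: r_a1 = 78.996708, r_a2 = 56.185758
inv(α') = inv(24.478°) + 2·(+0.482-0.443)·tan α/(45+33) = 0.02849619  ⇒  α' = 24.60313°
a' = a·cos α / cos α' = 128.4660·cos 24.478°/cos 24.60313° = 128.594158
action lengths: √(r_a1²−r_b1²) = 41.115629, √(r_a2²−r_b2²) = 26.645049
base pitch p_b = π·m·cos α = 9.418296
CR = (41.115629 + 26.645049 − 128.594158·sin 24.60313°)/9.418296 = 1.510148
contact ratio ≈ 1.5101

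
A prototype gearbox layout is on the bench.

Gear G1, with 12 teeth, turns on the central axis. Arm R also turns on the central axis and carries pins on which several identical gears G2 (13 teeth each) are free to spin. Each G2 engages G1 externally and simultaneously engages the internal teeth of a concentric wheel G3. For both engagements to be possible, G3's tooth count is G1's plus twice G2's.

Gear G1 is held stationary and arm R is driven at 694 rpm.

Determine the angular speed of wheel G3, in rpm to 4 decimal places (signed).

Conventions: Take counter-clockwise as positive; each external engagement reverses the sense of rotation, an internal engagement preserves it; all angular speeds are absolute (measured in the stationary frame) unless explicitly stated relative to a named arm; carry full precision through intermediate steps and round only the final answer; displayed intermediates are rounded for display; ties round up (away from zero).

recognized (axles ride arm R): planetary set, 12/13/38 teeth
normalise by the input: solve with ω_arm = 1, then scale by 694 rpm
ring teeth: 12 + 2·13 = 38
12(ω_sun−ω_arm) = −38(ω_ring−ω_arm),  ω_sun = 0, ω_arm = 1
ω_ring = 1 − (12/38)(0−1) = 25/19
scale: ω_ring = 25/19 × 694 rpm = +913.1579 rpm

+913.1579 rpm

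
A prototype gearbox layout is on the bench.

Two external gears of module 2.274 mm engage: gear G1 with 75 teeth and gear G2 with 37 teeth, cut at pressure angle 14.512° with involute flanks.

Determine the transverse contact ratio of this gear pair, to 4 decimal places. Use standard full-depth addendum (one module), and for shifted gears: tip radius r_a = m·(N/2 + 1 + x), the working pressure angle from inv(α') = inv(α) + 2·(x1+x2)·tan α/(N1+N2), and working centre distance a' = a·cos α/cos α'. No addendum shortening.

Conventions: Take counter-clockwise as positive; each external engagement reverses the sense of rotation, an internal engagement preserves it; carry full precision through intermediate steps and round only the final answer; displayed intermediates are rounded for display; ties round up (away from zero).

class = single-mesh tooth geometry [involute pair 75T × 37T, m = 2.274]
base radii: r_b1 = 82.554316, r_b2 = 40.726796
tip radii: r_a1 = 87.549000, r_a2 = 44.343000
no profile shift: α' = α, a' = a
action lengths: √(r_a1²−r_b1²) = 29.148109, √(r_a2²−r_b2²) = 17.539376
base pitch p_b = π·m·cos α = 6.916054
CR = (29.148109 + 17.539376 − 127.344000·sin 14.51200°)/6.916054 = 2.136662
contact ratio ≈ 2.1367

2.1367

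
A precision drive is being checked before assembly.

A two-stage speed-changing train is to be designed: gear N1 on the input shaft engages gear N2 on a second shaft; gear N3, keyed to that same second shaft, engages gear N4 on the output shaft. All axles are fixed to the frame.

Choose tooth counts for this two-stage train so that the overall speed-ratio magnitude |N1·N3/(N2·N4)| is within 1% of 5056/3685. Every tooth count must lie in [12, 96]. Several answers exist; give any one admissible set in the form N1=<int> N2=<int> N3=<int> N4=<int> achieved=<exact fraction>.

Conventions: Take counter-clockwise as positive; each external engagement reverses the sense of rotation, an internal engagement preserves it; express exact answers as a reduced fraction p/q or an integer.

N1=64 N2=55 N3=79 N4=67 achieved=5056/3685

topology: fixed-axis compound train — 2 stages, target 5056/3685
target = 5056/3685 in lowest terms: an exact hit needs N1·N3 = k·5056 and N2·N4 = k·3685 for one integer k, every count in [12, 96]; additionally prefer no 1:1 stage (N1 ≠ N2, N3 ≠ N4)
k = 1: N1·N3 = 5056 = 64·79, N2·N4 = 3685 = 55·67
achieved = 64·79/(55·67) = 5056/3685; |achieved − target| = 0 ≤ 1264/92125 ✓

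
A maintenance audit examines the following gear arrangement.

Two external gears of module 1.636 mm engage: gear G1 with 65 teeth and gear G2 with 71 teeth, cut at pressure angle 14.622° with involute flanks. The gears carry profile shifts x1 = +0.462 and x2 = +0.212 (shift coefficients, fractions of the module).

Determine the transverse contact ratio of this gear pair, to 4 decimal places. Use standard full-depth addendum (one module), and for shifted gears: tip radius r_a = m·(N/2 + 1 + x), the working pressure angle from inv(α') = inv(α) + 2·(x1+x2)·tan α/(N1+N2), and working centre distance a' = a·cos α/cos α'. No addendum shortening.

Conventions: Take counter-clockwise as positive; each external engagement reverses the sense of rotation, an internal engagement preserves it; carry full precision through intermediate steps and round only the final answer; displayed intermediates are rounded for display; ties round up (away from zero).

topology: single-mesh involute geometry — m = 1.636, 65T/71T pair
base radii: r_b1 = 51.447947, r_b2 = 56.196988
tip radii: r_a1 = 55.561832, r_a2 = 60.060832
inv(α') = inv(14.622°) + 2·(+0.462+0.212)·tan α/(65+71) = 0.00827440  ⇒  α' = 16.52623°
a' = a·cos α / cos α' = 111.2480·cos 14.622°/cos 16.52623° = 112.283403
action lengths: √(r_a1²−r_b1²) = 20.981563, √(r_a2²−r_b2²) = 21.194388
base pitch p_b = π·m·cos α = 4.973184
CR = (20.981563 + 21.194388 − 112.283403·sin 16.52623°)/4.973184 = 2.058332
contact ratio ≈ 2.0583

2.0583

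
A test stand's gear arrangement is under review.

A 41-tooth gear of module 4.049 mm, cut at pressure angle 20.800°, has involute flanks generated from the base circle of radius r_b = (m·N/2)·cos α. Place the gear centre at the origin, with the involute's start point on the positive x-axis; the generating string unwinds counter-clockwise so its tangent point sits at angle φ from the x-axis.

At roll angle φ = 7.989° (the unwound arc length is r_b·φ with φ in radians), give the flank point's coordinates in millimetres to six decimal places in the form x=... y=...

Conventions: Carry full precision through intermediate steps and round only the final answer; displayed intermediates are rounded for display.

x=78.345372 y=0.069980

topology: single-mesh involute geometry — m = 4.049, N = 41
pitch radius r_p = m·N/2 = 4.049·41/2 = 83.004500
base radius r_b = r_p·cos α = 83.004500·cos 20.800° = 77.594738
roll angle φ = 7.989° = 0.13943435 rad
x = r_b·(cos φ + φ·sin φ) = 78.345372
y = r_b·(sin φ − φ·cos φ) = 0.069980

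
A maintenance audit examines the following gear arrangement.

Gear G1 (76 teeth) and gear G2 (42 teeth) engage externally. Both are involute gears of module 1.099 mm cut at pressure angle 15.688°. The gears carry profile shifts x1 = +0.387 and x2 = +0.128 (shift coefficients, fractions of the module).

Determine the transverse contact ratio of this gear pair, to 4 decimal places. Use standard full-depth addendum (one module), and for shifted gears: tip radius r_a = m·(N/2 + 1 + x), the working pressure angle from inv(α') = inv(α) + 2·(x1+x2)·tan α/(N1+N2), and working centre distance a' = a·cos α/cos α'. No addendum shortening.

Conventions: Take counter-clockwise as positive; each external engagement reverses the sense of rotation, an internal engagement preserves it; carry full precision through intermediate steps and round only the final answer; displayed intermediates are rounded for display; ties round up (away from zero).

topology: single-mesh involute geometry — m = 1.099, 76T/42T pair
base radii: r_b1 = 40.206299, r_b2 = 22.219270
tip radii: r_a1 = 43.286313, r_a2 = 24.318672
inv(α') = inv(15.688°) + 2·(+0.387+0.128)·tan α/(76+42) = 0.00950568  ⇒  α' = 17.28956°
a' = a·cos α / cos α' = 64.8410·cos 15.688°/cos 17.28956° = 65.379754
action lengths: √(r_a1²−r_b1²) = 16.036160, √(r_a2²−r_b2²) = 9.884424
base pitch p_b = π·m·cos α = 3.323995
CR = (16.036160 + 9.884424 − 65.379754·sin 17.28956°)/3.323995 = 1.952370
contact ratio ≈ 1.9524

1.9524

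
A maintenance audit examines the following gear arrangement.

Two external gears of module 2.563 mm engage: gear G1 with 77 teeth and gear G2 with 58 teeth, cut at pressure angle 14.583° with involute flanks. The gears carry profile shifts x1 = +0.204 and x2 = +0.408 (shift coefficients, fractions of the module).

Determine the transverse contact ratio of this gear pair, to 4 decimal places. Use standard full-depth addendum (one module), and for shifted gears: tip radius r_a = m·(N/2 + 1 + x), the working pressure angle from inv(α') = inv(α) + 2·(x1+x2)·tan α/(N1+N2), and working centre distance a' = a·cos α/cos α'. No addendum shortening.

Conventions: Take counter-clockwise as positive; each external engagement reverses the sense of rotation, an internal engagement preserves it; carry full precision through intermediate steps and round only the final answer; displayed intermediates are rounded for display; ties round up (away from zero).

2.0586

topology: single-mesh involute geometry — m = 2.563, 77T/58T pair
base radii: r_b1 = 95.496562, r_b2 = 71.932475
tip radii: r_a1 = 101.761352, r_a2 = 77.935704
inv(α') = inv(14.583°) + 2·(+0.204+0.408)·tan α/(77+58) = 0.00800113  ⇒  α' = 16.34632°
a' = a·cos α / cos α' = 173.0025·cos 14.583°/cos 16.34632° = 174.481930
action lengths: √(r_a1²−r_b1²) = 35.153654, √(r_a2²−r_b2²) = 29.994882
base pitch p_b = π·m·cos α = 7.792501
CR = (35.153654 + 29.994882 − 174.481930·sin 16.34632°)/7.792501 = 2.058633
contact ratio ≈ 2.0586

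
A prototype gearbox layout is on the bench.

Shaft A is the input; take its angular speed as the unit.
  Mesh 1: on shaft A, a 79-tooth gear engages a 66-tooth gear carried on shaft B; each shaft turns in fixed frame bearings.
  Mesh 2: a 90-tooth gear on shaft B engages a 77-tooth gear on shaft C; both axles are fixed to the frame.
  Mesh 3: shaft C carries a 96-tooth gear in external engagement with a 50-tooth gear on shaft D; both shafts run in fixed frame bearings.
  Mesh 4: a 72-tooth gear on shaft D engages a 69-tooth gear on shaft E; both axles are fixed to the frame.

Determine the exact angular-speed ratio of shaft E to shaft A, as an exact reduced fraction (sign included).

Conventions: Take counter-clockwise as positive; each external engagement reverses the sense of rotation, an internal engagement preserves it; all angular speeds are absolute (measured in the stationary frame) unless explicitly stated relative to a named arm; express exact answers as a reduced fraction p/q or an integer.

class = fixed-axis compound train [4 meshes; 4 ratios multiply, 4 sense flips]
mesh 1 [79T→66T]: running ratio 79/66, sense −
mesh 2 [90T→77T]: running ratio 1185/847, sense +
mesh 3 [96T→50T]: running ratio 11376/4235, sense −
mesh 4 [72T→69T]: running ratio 273024/97405, sense +
ω_out/ω_in = 273024/97405

273024/97405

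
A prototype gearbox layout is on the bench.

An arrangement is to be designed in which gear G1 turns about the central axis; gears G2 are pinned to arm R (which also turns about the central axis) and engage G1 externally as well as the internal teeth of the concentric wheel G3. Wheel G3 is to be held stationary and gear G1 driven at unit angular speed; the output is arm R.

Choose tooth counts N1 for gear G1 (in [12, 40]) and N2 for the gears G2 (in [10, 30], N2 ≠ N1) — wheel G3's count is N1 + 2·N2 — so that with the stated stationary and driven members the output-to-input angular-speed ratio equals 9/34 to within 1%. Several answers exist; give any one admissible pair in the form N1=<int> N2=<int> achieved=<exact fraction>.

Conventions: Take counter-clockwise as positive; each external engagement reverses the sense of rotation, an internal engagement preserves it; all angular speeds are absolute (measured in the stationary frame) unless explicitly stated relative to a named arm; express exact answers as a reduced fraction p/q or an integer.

class = planetary set [ratio 9/34 wanted; Willis about the carrier]
Willis with ω_ring = 0: ω_arm/ω_sun = N1/(N1+N3); set equal to 9/34  ⇒  N3/N1 = 1/(9/34) − 1 = 25/9
N3 = N1 + 2·N2  ⇒  N2/N1 = (N3/N1 − 1)/2 = (25/9 − 1)/2 = 8/9
smallest multiple with N1 ≥ 12 and N2 ≥ 10: k = 2  ⇒  N1 = 2·9 = 18, N2 = 2·8 = 16 (N1 ≤ 40, N2 ≤ 30, N2 ≠ N1 ✓), N3 = 18 + 2·16 = 50
check: N1/(N1+N3) with N1 = 18, N3 = 50 gives 9/34; |achieved − target| = 0 ≤ 9/3400 ✓

N1=18 N2=16 achieved=9/34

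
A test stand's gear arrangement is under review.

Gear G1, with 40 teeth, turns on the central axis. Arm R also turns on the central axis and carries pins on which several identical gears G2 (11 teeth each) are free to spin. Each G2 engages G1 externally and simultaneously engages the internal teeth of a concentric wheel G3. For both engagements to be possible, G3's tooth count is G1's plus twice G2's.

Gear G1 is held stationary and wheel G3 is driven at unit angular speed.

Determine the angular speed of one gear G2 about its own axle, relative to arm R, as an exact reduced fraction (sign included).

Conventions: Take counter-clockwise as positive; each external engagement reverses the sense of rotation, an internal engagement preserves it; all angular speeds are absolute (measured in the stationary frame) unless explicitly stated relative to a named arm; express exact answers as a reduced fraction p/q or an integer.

class = planetary set [G3 = 40+2·11 = 62; Willis about the carrier]
ring teeth: 40 + 2·11 = 62
40(ω_sun−ω_arm) = −62(ω_ring−ω_arm),  ω_sun = 0, ω_ring = 1
40(0−ω_arm) = −62(1−ω_arm)  ⇒  102·ω_arm = 62  ⇒  ω_arm = 31/51
sun–planet mesh: 40·(0−31/51) = −11·(ω_p−ω_arm)  ⇒  ω_p−ω_arm = 1240/561
exact speed ratio = 1240/561

1240/561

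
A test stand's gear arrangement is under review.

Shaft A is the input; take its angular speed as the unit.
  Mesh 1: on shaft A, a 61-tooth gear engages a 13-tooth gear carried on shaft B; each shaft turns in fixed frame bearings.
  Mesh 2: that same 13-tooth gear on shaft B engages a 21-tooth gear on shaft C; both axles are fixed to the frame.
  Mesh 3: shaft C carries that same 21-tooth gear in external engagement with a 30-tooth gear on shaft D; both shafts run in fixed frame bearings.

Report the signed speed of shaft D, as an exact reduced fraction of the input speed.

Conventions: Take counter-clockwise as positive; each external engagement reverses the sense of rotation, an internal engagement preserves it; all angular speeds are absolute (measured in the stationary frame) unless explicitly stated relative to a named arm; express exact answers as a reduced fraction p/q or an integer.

3-mesh fixed-axis compound train (all bearings frame-fixed)
mesh 1 [61T→13T]: |ω|/ω_in = 1×61/13 = 61/13, sense flips to −
mesh 2 [13T→21T]: |ω|/ω_in = (61/13)×13/21 = 61/21, sense flips to +
mesh 3 [21T→30T]: |ω|/ω_in = (61/21)×21/30 = 61/30, sense flips to −
signed output speed (× input speed) = -61/30

-61/30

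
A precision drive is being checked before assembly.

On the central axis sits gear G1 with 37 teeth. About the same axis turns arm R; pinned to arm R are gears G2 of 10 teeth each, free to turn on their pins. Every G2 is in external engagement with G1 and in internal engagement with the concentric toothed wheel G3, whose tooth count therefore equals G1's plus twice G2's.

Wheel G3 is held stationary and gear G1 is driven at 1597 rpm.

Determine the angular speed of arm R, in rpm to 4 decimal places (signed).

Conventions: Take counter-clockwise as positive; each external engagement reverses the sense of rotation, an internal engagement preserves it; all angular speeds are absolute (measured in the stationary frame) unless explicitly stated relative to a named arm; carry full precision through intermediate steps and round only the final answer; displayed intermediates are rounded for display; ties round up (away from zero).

topology: planetary set — G1 37T / G2 10T / G3 57T, arm = carrier (Willis)
normalise by the input: solve with ω_sun = 1, then scale by 1597 rpm
ring teeth: 37 + 2·10 = 57
37(ω_sun−ω_arm) = −57(ω_ring−ω_arm),  ω_ring = 0, ω_sun = 1
37(1−ω_arm) = −57(0−ω_arm)  ⇒  94·ω_arm = 37  ⇒  ω_arm = 37/94
scale: ω_arm = 37/94 × 1597 rpm = +628.6064 rpm

+628.6064 rpm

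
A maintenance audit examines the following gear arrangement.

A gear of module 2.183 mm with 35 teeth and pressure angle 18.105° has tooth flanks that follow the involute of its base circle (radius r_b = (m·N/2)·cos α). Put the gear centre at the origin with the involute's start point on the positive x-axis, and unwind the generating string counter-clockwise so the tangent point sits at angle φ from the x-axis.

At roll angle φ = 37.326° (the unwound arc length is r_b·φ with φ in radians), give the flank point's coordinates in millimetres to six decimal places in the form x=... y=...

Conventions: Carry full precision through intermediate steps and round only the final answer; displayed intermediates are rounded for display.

x=43.217826 y=3.206559

recognized (one wheel, involute flank): single-mesh tooth geometry, m = 2.183, N = 35
pitch radius r_p = m·N/2 = 2.183·35/2 = 38.202500
base radius r_b = r_p·cos α = 38.202500·cos 18.105° = 36.311041
roll angle φ = 37.326° = 0.65146160 rad
x = r_b·(cos φ + φ·sin φ) = 43.217826
y = r_b·(sin φ − φ·cos φ) = 3.206559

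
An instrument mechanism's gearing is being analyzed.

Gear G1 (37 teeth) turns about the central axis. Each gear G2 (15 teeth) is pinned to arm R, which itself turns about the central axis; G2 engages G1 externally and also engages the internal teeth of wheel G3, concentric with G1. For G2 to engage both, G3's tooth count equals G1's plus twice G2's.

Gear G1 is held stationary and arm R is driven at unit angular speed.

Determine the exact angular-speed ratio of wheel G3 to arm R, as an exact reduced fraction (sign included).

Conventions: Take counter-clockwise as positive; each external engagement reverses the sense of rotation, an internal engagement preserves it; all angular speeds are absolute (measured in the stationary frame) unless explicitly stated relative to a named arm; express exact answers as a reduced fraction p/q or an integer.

topology: planetary set — G1 37T / G2 15T / G3 67T, arm = carrier (Willis)
ring teeth: 37 + 2·15 = 67
37(ω_sun−ω_arm) = −67(ω_ring−ω_arm),  ω_sun = 0, ω_arm = 1
ω_ring = 1 − (37/67)(0−1) = 104/67
ω_out/ω_in = 104/67

104/67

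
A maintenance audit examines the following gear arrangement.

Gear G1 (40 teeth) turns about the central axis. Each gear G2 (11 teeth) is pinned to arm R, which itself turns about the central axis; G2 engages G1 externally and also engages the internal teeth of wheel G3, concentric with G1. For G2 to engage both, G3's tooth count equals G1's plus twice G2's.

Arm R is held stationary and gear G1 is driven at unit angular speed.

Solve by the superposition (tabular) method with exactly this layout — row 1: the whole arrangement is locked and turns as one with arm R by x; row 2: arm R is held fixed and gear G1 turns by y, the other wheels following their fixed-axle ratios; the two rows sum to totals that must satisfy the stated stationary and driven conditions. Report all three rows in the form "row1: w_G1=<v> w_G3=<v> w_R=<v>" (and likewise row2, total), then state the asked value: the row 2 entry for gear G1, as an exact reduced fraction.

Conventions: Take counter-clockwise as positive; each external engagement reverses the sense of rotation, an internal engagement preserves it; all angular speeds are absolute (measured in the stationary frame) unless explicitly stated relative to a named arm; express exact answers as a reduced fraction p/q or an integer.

class = planetary set [G3 = 40+2·11 = 62; Willis about the carrier]
row 1: whole set turns with the arm by x
row 2 (arm held, sun turns y): ω_ring = −(40/62)·y, ω_arm = 0
boundary: total ω_arm = x = 0 and total ω_sun = x + y = 1  ⇒  y = 1, x = 0
row 2 ring = −(40/62)·1 = -20/31
totals (row 1 + row 2): sun 0 + 1 = 1, ring 0 + (-20/31) = -20/31, arm 0 + 0 = 0
asked cell (row2, sun) = 1

row1: w_G1=0 w_G3=0 w_R=0
row2: w_G1=1 w_G3=-20/31 w_R=0
total: w_G1=1 w_G3=-20/31 w_R=0
asked value: 1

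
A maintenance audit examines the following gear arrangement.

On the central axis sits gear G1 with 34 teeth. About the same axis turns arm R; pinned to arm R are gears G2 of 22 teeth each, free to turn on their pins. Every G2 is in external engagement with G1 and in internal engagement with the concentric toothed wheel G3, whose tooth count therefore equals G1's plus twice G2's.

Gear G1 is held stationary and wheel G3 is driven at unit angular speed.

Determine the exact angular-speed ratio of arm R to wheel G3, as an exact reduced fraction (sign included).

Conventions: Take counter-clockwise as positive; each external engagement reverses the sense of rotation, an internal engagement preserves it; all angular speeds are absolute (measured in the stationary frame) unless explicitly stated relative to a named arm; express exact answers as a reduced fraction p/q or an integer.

recognized (axles ride arm R): planetary set, 34/22/78 teeth
ring teeth: 34 + 2·22 = 78
34(ω_sun−ω_arm) = −78(ω_ring−ω_arm),  ω_sun = 0, ω_ring = 1
34(0−ω_arm) = −78(1−ω_arm)  ⇒  112·ω_arm = 78  ⇒  ω_arm = 39/56
ω_out/ω_in = 39/56

39/56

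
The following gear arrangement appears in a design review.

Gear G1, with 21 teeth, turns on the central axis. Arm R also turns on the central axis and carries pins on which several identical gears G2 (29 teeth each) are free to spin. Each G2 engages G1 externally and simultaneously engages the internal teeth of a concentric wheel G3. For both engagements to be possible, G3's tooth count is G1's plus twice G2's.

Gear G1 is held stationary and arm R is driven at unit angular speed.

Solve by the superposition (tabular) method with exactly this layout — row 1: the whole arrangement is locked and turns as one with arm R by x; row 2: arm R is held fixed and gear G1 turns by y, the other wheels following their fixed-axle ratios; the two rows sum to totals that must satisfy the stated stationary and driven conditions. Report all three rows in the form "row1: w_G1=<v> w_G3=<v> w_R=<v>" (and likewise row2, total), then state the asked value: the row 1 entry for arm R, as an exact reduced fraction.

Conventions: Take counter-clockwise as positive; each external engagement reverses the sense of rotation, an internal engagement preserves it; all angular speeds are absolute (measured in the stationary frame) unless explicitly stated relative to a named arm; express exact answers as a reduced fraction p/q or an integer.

row1: w_G1=1 w_G3=1 w_R=1
row2: w_G1=-1 w_G3=21/79 w_R=0
total: w_G1=0 w_G3=100/79 w_R=1
asked value: 1

topology: planetary set — G1 21T / G2 29T / G3 79T, arm = carrier (Willis)
superposition row 1 [locked train]: every member turns x
row 2 (arm held, sun turns y): ω_ring = −(21/79)·y, ω_arm = 0
boundary: total ω_sun = x + y = 0 and total ω_arm = x = 1  ⇒  y = -1, x = 1
row 2 ring = −(21/79)·(-1) = 21/79
totals (row 1 + row 2): sun 1 + (-1) = 0, ring 1 + 21/79 = 100/79, arm 1 + 0 = 1
asked cell (row1, arm) = 1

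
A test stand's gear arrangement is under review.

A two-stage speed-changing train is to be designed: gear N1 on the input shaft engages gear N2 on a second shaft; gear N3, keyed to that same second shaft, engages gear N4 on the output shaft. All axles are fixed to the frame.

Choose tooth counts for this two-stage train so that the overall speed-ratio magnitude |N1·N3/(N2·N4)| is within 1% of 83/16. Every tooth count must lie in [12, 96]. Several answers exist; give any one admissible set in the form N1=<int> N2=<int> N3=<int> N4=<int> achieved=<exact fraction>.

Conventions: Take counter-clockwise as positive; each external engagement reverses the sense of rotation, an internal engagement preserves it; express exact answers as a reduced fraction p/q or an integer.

design class (target 83/16): fixed-axis compound train
target = 83/16 in lowest terms: an exact hit needs N1·N3 = k·83 and N2·N4 = k·16 for one integer k, every count in [12, 96]; additionally prefer no 1:1 stage (N1 ≠ N2, N3 ≠ N4)
k = 1…11: no 1:1-free in-range split of k·83 and k·16 into factor pairs; take k = 12
k = 12: N1·N3 = 996 = 12·83, N2·N4 = 192 = 16·12
achieved = 12·83/(16·12) = 83/16; |achieved − target| = 0 ≤ 83/1600 ✓

N1=12 N2=16 N3=83 N4=12 achieved=83/16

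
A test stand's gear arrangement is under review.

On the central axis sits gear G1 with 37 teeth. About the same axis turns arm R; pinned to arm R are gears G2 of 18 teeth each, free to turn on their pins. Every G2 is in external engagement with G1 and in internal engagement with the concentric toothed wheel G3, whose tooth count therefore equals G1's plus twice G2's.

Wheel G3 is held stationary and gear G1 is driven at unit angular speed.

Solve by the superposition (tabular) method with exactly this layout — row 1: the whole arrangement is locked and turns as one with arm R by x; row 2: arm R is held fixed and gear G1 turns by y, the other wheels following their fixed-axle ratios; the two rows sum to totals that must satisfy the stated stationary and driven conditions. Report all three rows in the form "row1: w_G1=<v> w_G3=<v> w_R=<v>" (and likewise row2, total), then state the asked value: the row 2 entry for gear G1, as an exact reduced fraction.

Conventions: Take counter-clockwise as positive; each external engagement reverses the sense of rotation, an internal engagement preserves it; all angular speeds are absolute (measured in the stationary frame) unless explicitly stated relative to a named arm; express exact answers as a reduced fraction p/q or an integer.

row1: w_G1=37/110 w_G3=37/110 w_R=37/110
row2: w_G1=73/110 w_G3=-37/110 w_R=0
total: w_G1=1 w_G3=0 w_R=37/110
asked value: 73/110

planetary set (37T centre, 18T on arm, 73T internal) — Willis relation
row 1 (train locked, turned with arm): all members turn x
row 2: sun turns y, ring = −(37/73)·y, arm 0
boundary: total ω_ring = x − (37/73)·y = 0 and total ω_sun = x + y = 1  ⇒  y = 73/110, x = 37/110
row 2 ring = −(37/73)·73/110 = -37/110
totals (row 1 + row 2): sun 37/110 + 73/110 = 1, ring 37/110 + (-37/110) = 0, arm 37/110 + 0 = 37/110
asked cell (row2, sun) = 73/110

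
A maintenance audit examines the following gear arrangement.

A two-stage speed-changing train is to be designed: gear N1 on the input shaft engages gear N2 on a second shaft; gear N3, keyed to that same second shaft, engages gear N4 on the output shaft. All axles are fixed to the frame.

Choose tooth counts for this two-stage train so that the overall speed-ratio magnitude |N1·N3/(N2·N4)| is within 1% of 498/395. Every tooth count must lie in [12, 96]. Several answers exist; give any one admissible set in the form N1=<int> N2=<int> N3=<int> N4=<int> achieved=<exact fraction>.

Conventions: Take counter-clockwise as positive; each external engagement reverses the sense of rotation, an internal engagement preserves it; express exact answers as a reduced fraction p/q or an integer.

topology: fixed-axis compound train — 2 stages, target 498/395
target = 498/395 in lowest terms: an exact hit needs N1·N3 = k·498 and N2·N4 = k·395 for one integer k, every count in [12, 96]; additionally prefer no 1:1 stage (N1 ≠ N2, N3 ≠ N4)
k = 1…2: no 1:1-free in-range split of k·498 and k·395 into factor pairs; take k = 3
k = 3: N1·N3 = 1494 = 18·83, N2·N4 = 1185 = 15·79
achieved = 18·83/(15·79) = 498/395; |achieved − target| = 0 ≤ 249/19750 ✓

N1=18 N2=15 N3=83 N4=79 achieved=498/395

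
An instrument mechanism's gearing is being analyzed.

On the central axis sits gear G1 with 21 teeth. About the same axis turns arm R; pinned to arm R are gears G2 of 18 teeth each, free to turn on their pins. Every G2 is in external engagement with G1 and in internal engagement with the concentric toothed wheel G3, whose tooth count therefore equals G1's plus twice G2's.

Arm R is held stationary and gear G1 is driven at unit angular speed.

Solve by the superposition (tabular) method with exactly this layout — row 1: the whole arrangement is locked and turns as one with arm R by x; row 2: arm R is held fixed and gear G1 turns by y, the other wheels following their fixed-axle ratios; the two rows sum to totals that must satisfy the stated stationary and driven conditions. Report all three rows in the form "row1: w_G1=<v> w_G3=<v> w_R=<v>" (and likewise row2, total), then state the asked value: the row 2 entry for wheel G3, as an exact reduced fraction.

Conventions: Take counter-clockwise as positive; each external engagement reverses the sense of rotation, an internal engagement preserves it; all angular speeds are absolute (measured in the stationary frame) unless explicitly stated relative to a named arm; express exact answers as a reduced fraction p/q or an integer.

row1: w_G1=0 w_G3=0 w_R=0
row2: w_G1=1 w_G3=-7/19 w_R=0
total: w_G1=1 w_G3=-7/19 w_R=0
asked value: -7/19

class = planetary set [G3 = 21+2·18 = 57; Willis about the carrier]
superposition row 1 [locked train]: every member turns x
row 2 (arm held, sun turns y): ω_ring = −(21/57)·y, ω_arm = 0
boundary: total ω_arm = x = 0 and total ω_sun = x + y = 1  ⇒  y = 1, x = 0
row 2 ring = −(21/57)·1 = -7/19
totals (row 1 + row 2): sun 0 + 1 = 1, ring 0 + (-7/19) = -7/19, arm 0 + 0 = 0
asked cell (row2, ring) = -7/19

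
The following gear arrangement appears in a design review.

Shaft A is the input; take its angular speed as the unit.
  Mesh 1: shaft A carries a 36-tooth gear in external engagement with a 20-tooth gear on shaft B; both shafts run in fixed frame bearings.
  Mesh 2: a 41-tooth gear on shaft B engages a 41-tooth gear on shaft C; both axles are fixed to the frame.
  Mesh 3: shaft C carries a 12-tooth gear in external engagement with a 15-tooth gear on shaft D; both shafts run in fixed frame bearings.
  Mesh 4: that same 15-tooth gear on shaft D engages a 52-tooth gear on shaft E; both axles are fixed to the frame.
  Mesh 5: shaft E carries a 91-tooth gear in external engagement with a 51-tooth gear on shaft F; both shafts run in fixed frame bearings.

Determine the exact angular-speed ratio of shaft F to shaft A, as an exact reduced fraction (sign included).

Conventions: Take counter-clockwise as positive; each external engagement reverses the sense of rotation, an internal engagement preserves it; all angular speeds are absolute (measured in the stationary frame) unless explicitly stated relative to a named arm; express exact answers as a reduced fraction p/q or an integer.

class = fixed-axis compound train [5 meshes; 5 ratios multiply, 5 sense flips]
mesh 1 [36T→20T]: running ratio 9/5, sense −
mesh 2 [41T→41T]: running ratio 9/5, sense +
mesh 3 [12T→15T]: running ratio 36/25, sense −
mesh 4 [15T→52T]: running ratio 27/65, sense +
mesh 5 [91T→51T]: running ratio 63/85, sense −
ω_out/ω_in = -63/85

-63/85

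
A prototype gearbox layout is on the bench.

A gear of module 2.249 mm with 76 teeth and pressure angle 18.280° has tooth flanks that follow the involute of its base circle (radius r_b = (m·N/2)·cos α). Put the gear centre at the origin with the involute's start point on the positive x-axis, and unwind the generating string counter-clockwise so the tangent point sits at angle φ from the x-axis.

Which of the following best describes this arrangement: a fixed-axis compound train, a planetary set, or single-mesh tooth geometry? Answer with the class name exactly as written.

single-mesh tooth geometry

recognized (one wheel, involute flank): single-mesh tooth geometry, m = 2.249, N = 76
classification: single-mesh tooth geometry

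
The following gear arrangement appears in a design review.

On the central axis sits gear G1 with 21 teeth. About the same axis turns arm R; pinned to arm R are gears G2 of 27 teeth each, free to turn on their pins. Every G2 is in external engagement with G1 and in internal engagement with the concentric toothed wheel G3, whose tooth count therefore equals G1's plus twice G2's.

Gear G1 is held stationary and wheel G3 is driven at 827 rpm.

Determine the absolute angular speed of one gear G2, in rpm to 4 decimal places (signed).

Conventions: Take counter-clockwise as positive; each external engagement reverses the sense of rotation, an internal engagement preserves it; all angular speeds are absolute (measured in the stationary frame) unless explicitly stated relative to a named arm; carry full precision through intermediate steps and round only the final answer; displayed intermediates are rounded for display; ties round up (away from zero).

recognized (axles ride arm R): planetary set, 21/27/75 teeth
normalise by the input: solve with ω_ring = 1, then scale by 827 rpm
ring teeth: 21 + 2·27 = 75
21(ω_sun−ω_arm) = −75(ω_ring−ω_arm),  ω_sun = 0, ω_ring = 1
21(0−ω_arm) = −75(1−ω_arm)  ⇒  96·ω_arm = 75  ⇒  ω_arm = 25/32
sun–planet mesh: 21·(0−25/32) = −27·(ω_p−ω_arm)  ⇒  ω_p−ω_arm = 175/288
ω_p = 25/32 + 175/288 = 25/18
scale: ω_p = 25/18 × 827 rpm = +1148.6111 rpm

+1148.6111 rpm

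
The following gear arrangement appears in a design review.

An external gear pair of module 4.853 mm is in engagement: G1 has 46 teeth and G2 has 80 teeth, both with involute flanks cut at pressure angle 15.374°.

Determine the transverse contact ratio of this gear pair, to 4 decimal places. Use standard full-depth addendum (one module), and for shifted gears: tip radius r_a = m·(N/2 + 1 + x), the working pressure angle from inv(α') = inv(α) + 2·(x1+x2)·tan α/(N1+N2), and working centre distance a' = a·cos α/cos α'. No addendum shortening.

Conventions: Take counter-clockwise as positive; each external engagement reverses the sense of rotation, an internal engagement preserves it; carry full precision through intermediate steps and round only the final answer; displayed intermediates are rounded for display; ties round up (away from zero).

class = single-mesh tooth geometry [involute pair 46T × 80T, m = 4.853]
base radii: r_b1 = 107.624805, r_b2 = 187.173573
tip radii: r_a1 = 116.472000, r_a2 = 198.973000
no profile shift: α' = α, a' = a
action lengths: √(r_a1²−r_b1²) = 44.526714, √(r_a2²−r_b2²) = 67.500431
base pitch p_b = π·m·cos α = 14.700578
CR = (44.526714 + 67.500431 − 305.739000·sin 15.37400°)/14.700578 = 2.106723
contact ratio ≈ 2.1067

2.1067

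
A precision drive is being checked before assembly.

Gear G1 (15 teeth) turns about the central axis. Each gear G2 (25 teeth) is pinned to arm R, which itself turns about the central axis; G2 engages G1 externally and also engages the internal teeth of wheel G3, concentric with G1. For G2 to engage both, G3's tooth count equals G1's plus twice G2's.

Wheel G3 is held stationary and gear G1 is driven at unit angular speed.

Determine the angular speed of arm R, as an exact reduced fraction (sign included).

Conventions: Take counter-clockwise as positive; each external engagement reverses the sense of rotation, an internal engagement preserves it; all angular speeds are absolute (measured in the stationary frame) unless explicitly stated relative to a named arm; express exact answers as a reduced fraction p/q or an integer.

3/16

class = planetary set [G3 = 15+2·25 = 65; Willis about the carrier]
ring teeth: 15 + 2·25 = 65
15(ω_sun−ω_arm) = −65(ω_ring−ω_arm),  ω_ring = 0, ω_sun = 1
15(1−ω_arm) = −65(0−ω_arm)  ⇒  80·ω_arm = 15  ⇒  ω_arm = 3/16
exact speed ratio = 3/16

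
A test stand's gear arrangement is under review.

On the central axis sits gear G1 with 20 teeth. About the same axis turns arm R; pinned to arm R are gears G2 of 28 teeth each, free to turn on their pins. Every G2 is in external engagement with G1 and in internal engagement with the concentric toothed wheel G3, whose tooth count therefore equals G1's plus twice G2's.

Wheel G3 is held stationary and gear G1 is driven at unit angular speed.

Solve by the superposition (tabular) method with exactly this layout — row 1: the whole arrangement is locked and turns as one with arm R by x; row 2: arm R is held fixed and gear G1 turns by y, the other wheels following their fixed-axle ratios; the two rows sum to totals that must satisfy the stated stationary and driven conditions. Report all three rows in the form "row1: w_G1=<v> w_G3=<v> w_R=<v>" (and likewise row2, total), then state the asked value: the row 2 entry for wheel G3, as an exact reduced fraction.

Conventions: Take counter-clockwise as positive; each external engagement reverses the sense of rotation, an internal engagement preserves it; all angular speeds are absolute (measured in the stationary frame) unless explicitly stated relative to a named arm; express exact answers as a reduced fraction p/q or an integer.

topology: planetary set — G1 20T / G2 28T / G3 76T, arm = carrier (Willis)
superposition row 1 [locked train]: every member turns x
row 2: sun turns y, ring = −(20/76)·y, arm 0
boundary: total ω_ring = x − (20/76)·y = 0 and total ω_sun = x + y = 1  ⇒  y = 19/24, x = 5/24
row 2 ring = −(20/76)·19/24 = -5/24
totals (row 1 + row 2): sun 5/24 + 19/24 = 1, ring 5/24 + (-5/24) = 0, arm 5/24 + 0 = 5/24
asked cell (row2, ring) = -5/24

row1: w_G1=5/24 w_G3=5/24 w_R=5/24
row2: w_G1=19/24 w_G3=-5/24 w_R=0
total: w_G1=1 w_G3=0 w_R=5/24
asked value: -5/24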